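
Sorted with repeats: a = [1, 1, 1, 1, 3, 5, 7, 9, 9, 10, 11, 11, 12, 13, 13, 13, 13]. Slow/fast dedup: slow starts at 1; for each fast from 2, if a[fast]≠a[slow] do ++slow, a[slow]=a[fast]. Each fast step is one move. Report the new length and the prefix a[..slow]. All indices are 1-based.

length 9; prefix = [1, 3, 5, 7, 9, 10, 11, 12, 13]

(s=1,f=2) a[fast]=1=a[slow] dup → fast++
(s=1,f=3) a[fast]=1=a[slow] dup → fast++
(s=1,f=4) a[fast]=1=a[slow] dup → fast++
(s=1,f=5) a[fast]=3≠a[slow]=1 write a[2]=3 → slow++,fast++
(s=2,f=6) a[fast]=5≠a[slow]=3 write a[3]=5 → slow++,fast++
(s=3,f=7) a[fast]=7≠a[slow]=5 write a[4]=7 → slow++,fast++
(s=4,f=8) a[fast]=9≠a[slow]=7 write a[5]=9 → slow++,fast++
(s=5,f=9) a[fast]=9=a[slow] dup → fast++
(s=5,f=10) a[fast]=10≠a[slow]=9 write a[6]=10 → slow++,fast++
(s=6,f=11) a[fast]=11≠a[slow]=10 write a[7]=11 → slow++,fast++
(s=7,f=12) a[fast]=11=a[slow] dup → fast++
(s=7,f=13) a[fast]=12≠a[slow]=11 write a[8]=12 → slow++,fast++
(s=8,f=14) a[fast]=13≠a[slow]=12 write a[9]=13 → slow++,fast++
(s=9,f=15) a[fast]=13=a[slow] dup → fast++
(s=9,f=16) a[fast]=13=a[slow] dup → fast++
(s=9,f=17) a[fast]=13=a[slow] dup → fast++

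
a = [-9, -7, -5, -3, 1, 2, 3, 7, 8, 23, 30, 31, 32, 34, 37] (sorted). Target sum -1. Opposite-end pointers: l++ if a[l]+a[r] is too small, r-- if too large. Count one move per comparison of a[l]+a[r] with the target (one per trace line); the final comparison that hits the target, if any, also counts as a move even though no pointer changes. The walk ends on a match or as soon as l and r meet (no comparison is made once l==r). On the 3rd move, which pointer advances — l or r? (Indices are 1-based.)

l=1 r=15: -9+37=28 >-1, r--
l=1 r=14: -9+34=25 >-1, r--
l=1 r=13: -9+32=23 >-1, r--

r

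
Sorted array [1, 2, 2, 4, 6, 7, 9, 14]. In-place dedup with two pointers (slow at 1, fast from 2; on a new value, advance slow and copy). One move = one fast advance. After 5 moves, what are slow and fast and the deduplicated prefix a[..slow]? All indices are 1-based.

slow=1 fast=2: a[fast]=2≠a[slow]=1 write a[2]=2, slow++,fast++
slow=2 fast=3: a[fast]=2=a[slow] dup, fast++
slow=2 fast=4: a[fast]=4≠a[slow]=2 write a[3]=4, slow++,fast++
slow=3 fast=5: a[fast]=6≠a[slow]=4 write a[4]=6, slow++,fast++
slow=4 fast=6: a[fast]=7≠a[slow]=6 write a[5]=7, slow++,fast++

slow=5, fast=7, prefix=[1, 2, 4, 6, 7]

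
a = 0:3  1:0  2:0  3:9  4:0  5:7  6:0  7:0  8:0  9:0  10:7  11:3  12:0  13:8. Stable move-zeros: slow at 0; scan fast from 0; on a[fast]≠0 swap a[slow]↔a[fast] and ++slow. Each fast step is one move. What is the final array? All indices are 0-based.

[3, 9, 7, 7, 3, 8, 0, 0, 0, 0, 0, 0, 0, 0]

slow=0 fast=0: a[fast]=3≠0 swap→a[0]=3, slow++,fast++
slow=1 fast=1: a[fast]=0, fast++
slow=1 fast=2: a[fast]=0, fast++
slow=1 fast=3: a[fast]=9≠0 swap→a[1]=9, slow++,fast++
slow=2 fast=4: a[fast]=0, fast++
slow=2 fast=5: a[fast]=7≠0 swap→a[2]=7, slow++,fast++
slow=3 fast=6: a[fast]=0, fast++
slow=3 fast=7: a[fast]=0, fast++
slow=3 fast=8: a[fast]=0, fast++
slow=3 fast=9: a[fast]=0, fast++
slow=3 fast=10: a[fast]=7≠0 swap→a[3]=7, slow++,fast++
slow=4 fast=11: a[fast]=3≠0 swap→a[4]=3, slow++,fast++
slow=5 fast=12: a[fast]=0, fast++
slow=5 fast=13: a[fast]=8≠0 swap→a[5]=8, slow++,fast++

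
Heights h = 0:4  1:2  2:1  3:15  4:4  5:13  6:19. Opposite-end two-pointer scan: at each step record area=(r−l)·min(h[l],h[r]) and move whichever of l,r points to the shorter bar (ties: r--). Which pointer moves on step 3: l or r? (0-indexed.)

l

l=0 r=6: min(4,19)*6=24 best=24 *, l++
l=1 r=6: min(2,19)*5=10 best=24, l++
l=2 r=6: min(1,19)*4=4 best=24, l++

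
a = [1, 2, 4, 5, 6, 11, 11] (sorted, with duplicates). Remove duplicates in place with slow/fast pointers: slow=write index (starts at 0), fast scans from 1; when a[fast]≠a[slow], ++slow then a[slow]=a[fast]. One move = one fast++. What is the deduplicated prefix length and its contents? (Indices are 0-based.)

length 6; prefix = [1, 2, 4, 5, 6, 11]

(s=0,f=1) a[fast]=2≠a[slow]=1 write a[1]=2 → slow++,fast++
(s=1,f=2) a[fast]=4≠a[slow]=2 write a[2]=4 → slow++,fast++
(s=2,f=3) a[fast]=5≠a[slow]=4 write a[3]=5 → slow++,fast++
(s=3,f=4) a[fast]=6≠a[slow]=5 write a[4]=6 → slow++,fast++
(s=4,f=5) a[fast]=11≠a[slow]=6 write a[5]=11 → slow++,fast++
(s=5,f=6) a[fast]=11=a[slow] dup → fast++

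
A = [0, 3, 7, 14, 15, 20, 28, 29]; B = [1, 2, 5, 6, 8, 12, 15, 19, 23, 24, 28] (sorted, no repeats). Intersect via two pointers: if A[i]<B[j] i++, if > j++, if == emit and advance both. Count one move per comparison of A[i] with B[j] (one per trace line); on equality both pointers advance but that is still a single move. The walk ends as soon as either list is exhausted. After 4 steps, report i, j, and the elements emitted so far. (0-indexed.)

i=2, j=2, emitted=[]

[i=0,j=0] 0<1 → i++
[i=1,j=0] 3>1 → j++
[i=1,j=1] 3>2 → j++
[i=1,j=2] 3<5 → i++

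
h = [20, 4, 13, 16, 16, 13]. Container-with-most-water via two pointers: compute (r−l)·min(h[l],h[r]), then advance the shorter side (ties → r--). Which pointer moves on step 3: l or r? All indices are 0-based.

r

l=0 r=5: min(20,13)*5=65 best=65 *, r--
l=0 r=4: min(20,16)*4=64 best=65, r--
l=0 r=3: min(20,16)*3=48 best=65, r--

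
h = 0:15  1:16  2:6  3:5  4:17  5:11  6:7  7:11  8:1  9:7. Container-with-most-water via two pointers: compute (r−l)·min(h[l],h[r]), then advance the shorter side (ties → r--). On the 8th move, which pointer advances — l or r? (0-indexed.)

[0,9] min(15,7)*9=63 best=63 * → r--
[0,8] min(15,1)*8=8 best=63 → r--
[0,7] min(15,11)*7=77 best=77 * → r--
[0,6] min(15,7)*6=42 best=77 → r--
[0,5] min(15,11)*5=55 best=77 → r--
[0,4] min(15,17)*4=60 best=77 → l++
[1,4] min(16,17)*3=48 best=77 → l++
[2,4] min(6,17)*2=12 best=77 → l++

l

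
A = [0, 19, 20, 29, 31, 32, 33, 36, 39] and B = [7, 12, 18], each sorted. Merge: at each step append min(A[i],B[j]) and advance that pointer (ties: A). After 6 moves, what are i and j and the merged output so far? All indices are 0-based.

i=3, j=3, merged so far=[0, 7, 12, 18, 19, 20]

i=0 j=0: A[i]=0<=B[j]=7 take 0, i++
i=1 j=0: A[i]=19>B[j]=7 take 7, j++
i=1 j=1: A[i]=19>B[j]=12 take 12, j++
i=1 j=2: A[i]=19>B[j]=18 take 18, j++
i=1 j=3: B done, take A[i]=19, i++
i=2 j=3: B done, take A[i]=20, i++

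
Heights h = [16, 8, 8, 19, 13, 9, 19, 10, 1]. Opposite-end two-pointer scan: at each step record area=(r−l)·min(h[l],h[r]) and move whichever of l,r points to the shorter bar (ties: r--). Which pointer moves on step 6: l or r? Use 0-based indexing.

r

[0,8] min(16,1)*8=8 best=8 * → r--
[0,7] min(16,10)*7=70 best=70 * → r--
[0,6] min(16,19)*6=96 best=96 * → l++
[1,6] min(8,19)*5=40 best=96 → l++
[2,6] min(8,19)*4=32 best=96 → l++
[3,6] min(19,19)*3=57 best=96 → r--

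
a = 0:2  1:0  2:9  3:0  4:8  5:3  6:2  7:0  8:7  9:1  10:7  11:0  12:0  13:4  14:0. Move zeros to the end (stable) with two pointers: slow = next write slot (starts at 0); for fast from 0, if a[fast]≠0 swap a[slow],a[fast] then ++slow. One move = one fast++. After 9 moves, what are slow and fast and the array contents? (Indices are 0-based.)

slow=6, fast=9, a=[2, 9, 8, 3, 2, 7, 0, 0, 0, 1, 7, 0, 0, 4, 0]

slow=0 fast=0: a[fast]=2≠0 swap→a[0]=2, slow++,fast++
slow=1 fast=1: a[fast]=0, fast++
slow=1 fast=2: a[fast]=9≠0 swap→a[1]=9, slow++,fast++
slow=2 fast=3: a[fast]=0, fast++
slow=2 fast=4: a[fast]=8≠0 swap→a[2]=8, slow++,fast++
slow=3 fast=5: a[fast]=3≠0 swap→a[3]=3, slow++,fast++
slow=4 fast=6: a[fast]=2≠0 swap→a[4]=2, slow++,fast++
slow=5 fast=7: a[fast]=0, fast++
slow=5 fast=8: a[fast]=7≠0 swap→a[5]=7, slow++,fast++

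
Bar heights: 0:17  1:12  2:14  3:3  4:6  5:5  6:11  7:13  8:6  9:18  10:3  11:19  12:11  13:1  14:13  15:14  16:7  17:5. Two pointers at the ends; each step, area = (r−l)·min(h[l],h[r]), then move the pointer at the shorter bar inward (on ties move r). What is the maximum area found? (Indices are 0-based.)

max area = 210

[0,17] min(17,5)*17=85 best=85 * → r--
[0,16] min(17,7)*16=112 best=112 * → r--
[0,15] min(17,14)*15=210 best=210 * → r--
[0,14] min(17,13)*14=182 best=210 → r--
[0,13] min(17,1)*13=13 best=210 → r--
[0,12] min(17,11)*12=132 best=210 → r--
[0,11] min(17,19)*11=187 best=210 → l++
[1,11] min(12,19)*10=120 best=210 → l++
[2,11] min(14,19)*9=126 best=210 → l++
[3,11] min(3,19)*8=24 best=210 → l++
[4,11] min(6,19)*7=42 best=210 → l++
[5,11] min(5,19)*6=30 best=210 → l++
[6,11] min(11,19)*5=55 best=210 → l++
[7,11] min(13,19)*4=52 best=210 → l++
[8,11] min(6,19)*3=18 best=210 → l++
[9,11] min(18,19)*2=36 best=210 → l++
[10,11] min(3,19)*1=3 best=210 → l++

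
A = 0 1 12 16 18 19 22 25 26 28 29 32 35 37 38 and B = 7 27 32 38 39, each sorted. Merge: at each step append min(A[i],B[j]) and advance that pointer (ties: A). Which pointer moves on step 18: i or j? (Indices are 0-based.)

i

[i=0,j=0] A[i]=0<=B[j]=7 take 0 → i++
[i=1,j=0] A[i]=1<=B[j]=7 take 1 → i++
[i=2,j=0] A[i]=12>B[j]=7 take 7 → j++
[i=2,j=1] A[i]=12<=B[j]=27 take 12 → i++
[i=3,j=1] A[i]=16<=B[j]=27 take 16 → i++
[i=4,j=1] A[i]=18<=B[j]=27 take 18 → i++
[i=5,j=1] A[i]=19<=B[j]=27 take 19 → i++
[i=6,j=1] A[i]=22<=B[j]=27 take 22 → i++
[i=7,j=1] A[i]=25<=B[j]=27 take 25 → i++
[i=8,j=1] A[i]=26<=B[j]=27 take 26 → i++
[i=9,j=1] A[i]=28>B[j]=27 take 27 → j++
[i=9,j=2] A[i]=28<=B[j]=32 take 28 → i++
[i=10,j=2] A[i]=29<=B[j]=32 take 29 → i++
[i=11,j=2] A[i]=32<=B[j]=32 take 32 → i++
[i=12,j=2] A[i]=35>B[j]=32 take 32 → j++
[i=12,j=3] A[i]=35<=B[j]=38 take 35 → i++
[i=13,j=3] A[i]=37<=B[j]=38 take 37 → i++
[i=14,j=3] A[i]=38<=B[j]=38 take 38 → i++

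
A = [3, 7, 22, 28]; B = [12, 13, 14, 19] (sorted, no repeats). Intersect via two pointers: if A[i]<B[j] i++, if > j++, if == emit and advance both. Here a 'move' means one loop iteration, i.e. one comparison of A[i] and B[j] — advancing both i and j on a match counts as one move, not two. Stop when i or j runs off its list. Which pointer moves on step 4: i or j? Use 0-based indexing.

[i=0,j=0] 3<12 → i++
[i=1,j=0] 7<12 → i++
[i=2,j=0] 22>12 → j++
[i=2,j=1] 22>13 → j++

j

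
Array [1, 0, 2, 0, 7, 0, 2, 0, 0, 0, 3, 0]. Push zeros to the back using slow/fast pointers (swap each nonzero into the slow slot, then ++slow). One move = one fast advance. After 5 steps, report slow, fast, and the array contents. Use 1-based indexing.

slow=4, fast=6, a=[1, 2, 7, 0, 0, 0, 2, 0, 0, 0, 3, 0]

slow=1 fast=1: a[fast]=1≠0 swap→a[1]=1, slow++,fast++
slow=2 fast=2: a[fast]=0, fast++
slow=2 fast=3: a[fast]=2≠0 swap→a[2]=2, slow++,fast++
slow=3 fast=4: a[fast]=0, fast++
slow=3 fast=5: a[fast]=7≠0 swap→a[3]=7, slow++,fast++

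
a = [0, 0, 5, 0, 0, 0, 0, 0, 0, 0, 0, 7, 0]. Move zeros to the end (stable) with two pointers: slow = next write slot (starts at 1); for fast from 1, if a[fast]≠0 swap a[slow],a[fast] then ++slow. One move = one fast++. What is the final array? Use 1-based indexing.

[5, 7, 0, 0, 0, 0, 0, 0, 0, 0, 0, 0, 0]

(s=1,f=1) a[fast]=0 → fast++
(s=1,f=2) a[fast]=0 → fast++
(s=1,f=3) a[fast]=5≠0 swap→a[1]=5 → slow++,fast++
(s=2,f=4) a[fast]=0 → fast++
(s=2,f=5) a[fast]=0 → fast++
(s=2,f=6) a[fast]=0 → fast++
(s=2,f=7) a[fast]=0 → fast++
(s=2,f=8) a[fast]=0 → fast++
(s=2,f=9) a[fast]=0 → fast++
(s=2,f=10) a[fast]=0 → fast++
(s=2,f=11) a[fast]=0 → fast++
(s=2,f=12) a[fast]=7≠0 swap→a[2]=7 → slow++,fast++
(s=3,f=13) a[fast]=0 → fast++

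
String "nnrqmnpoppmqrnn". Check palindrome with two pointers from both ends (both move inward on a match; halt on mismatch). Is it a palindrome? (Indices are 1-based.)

l=1 r=15: 'n'=='n', l++,r--
l=2 r=14: 'n'=='n', l++,r--
l=3 r=13: 'r'=='r', l++,r--
l=4 r=12: 'q'=='q', l++,r--
l=5 r=11: 'm'=='m', l++,r--
l=6 r=10: 'n'!='p', stop

not a palindrome (mismatch at 6,10)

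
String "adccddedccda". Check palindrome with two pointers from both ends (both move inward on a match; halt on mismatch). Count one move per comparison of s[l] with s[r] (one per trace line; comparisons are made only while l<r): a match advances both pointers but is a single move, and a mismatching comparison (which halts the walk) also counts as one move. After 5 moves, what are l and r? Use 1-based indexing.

[1,12] 'a'=='a' → l++,r--
[2,11] 'd'=='d' → l++,r--
[3,10] 'c'=='c' → l++,r--
[4,9] 'c'=='c' → l++,r--
[5,8] 'd'=='d' → l++,r--

l=6, r=7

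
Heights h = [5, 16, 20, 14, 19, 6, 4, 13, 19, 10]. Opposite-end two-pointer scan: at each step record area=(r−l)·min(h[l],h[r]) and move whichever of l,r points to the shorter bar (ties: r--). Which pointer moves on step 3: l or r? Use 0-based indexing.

l=0 r=9: min(5,10)*9=45 best=45 *, l++
l=1 r=9: min(16,10)*8=80 best=80 *, r--
l=1 r=8: min(16,19)*7=112 best=112 *, l++

l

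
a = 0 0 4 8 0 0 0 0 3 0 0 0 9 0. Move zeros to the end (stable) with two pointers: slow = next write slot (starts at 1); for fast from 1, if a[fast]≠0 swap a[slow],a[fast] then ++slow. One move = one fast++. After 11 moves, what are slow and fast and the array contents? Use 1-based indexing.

slow=4, fast=12, a=[4, 8, 3, 0, 0, 0, 0, 0, 0, 0, 0, 0, 9, 0]

(s=1,f=1) a[fast]=0 → fast++
(s=1,f=2) a[fast]=0 → fast++
(s=1,f=3) a[fast]=4≠0 swap→a[1]=4 → slow++,fast++
(s=2,f=4) a[fast]=8≠0 swap→a[2]=8 → slow++,fast++
(s=3,f=5) a[fast]=0 → fast++
(s=3,f=6) a[fast]=0 → fast++
(s=3,f=7) a[fast]=0 → fast++
(s=3,f=8) a[fast]=0 → fast++
(s=3,f=9) a[fast]=3≠0 swap→a[3]=3 → slow++,fast++
(s=4,f=10) a[fast]=0 → fast++
(s=4,f=11) a[fast]=0 → fast++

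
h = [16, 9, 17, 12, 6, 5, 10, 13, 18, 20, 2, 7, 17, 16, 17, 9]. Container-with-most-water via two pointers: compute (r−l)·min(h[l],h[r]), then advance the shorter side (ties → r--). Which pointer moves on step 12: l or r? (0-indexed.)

l=0 r=15: min(16,9)*15=135 best=135 *, r--
l=0 r=14: min(16,17)*14=224 best=224 *, l++
l=1 r=14: min(9,17)*13=117 best=224, l++
l=2 r=14: min(17,17)*12=204 best=224, r--
l=2 r=13: min(17,16)*11=176 best=224, r--
l=2 r=12: min(17,17)*10=170 best=224, r--
l=2 r=11: min(17,7)*9=63 best=224, r--
l=2 r=10: min(17,2)*8=16 best=224, r--
l=2 r=9: min(17,20)*7=119 best=224, l++
l=3 r=9: min(12,20)*6=72 best=224, l++
l=4 r=9: min(6,20)*5=30 best=224, l++
l=5 r=9: min(5,20)*4=20 best=224, l++

l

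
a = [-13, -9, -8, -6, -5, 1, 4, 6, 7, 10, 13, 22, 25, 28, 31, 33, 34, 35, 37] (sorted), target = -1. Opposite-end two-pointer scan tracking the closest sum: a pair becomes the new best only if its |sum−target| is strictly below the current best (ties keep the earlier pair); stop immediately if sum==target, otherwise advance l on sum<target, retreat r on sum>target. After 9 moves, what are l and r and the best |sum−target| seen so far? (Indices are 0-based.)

l=0 r=18: -13+37=24 d=25 *, r--
l=0 r=17: -13+35=22 d=23 *, r--
l=0 r=16: -13+34=21 d=22 *, r--
l=0 r=15: -13+33=20 d=21 *, r--
l=0 r=14: -13+31=18 d=19 *, r--
l=0 r=13: -13+28=15 d=16 *, r--
l=0 r=12: -13+25=12 d=13 *, r--
l=0 r=11: -13+22=9 d=10 *, r--
l=0 r=10: -13+13=0 d=1 *, r--

l=0, r=9, best |Δ|=1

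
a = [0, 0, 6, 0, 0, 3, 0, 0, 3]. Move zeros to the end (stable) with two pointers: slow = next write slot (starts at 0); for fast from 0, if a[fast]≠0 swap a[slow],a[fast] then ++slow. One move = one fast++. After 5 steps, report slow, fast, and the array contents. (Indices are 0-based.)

slow=0 fast=0: a[fast]=0, fast++
slow=0 fast=1: a[fast]=0, fast++
slow=0 fast=2: a[fast]=6≠0 swap→a[0]=6, slow++,fast++
slow=1 fast=3: a[fast]=0, fast++
slow=1 fast=4: a[fast]=0, fast++

slow=1, fast=5, a=[6, 0, 0, 0, 0, 3, 0, 0, 3]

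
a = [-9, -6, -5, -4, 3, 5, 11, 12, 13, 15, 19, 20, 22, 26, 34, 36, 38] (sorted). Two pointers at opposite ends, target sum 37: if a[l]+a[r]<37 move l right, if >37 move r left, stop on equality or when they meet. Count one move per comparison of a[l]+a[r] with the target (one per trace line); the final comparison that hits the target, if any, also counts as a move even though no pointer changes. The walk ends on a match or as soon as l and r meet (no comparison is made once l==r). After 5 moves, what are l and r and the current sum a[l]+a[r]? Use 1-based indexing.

l=5, r=16, sum=39

[1,17] -9+38=29 <37 → l++
[2,17] -6+38=32 <37 → l++
[3,17] -5+38=33 <37 → l++
[4,17] -4+38=34 <37 → l++
[5,17] 3+38=41 >37 → r--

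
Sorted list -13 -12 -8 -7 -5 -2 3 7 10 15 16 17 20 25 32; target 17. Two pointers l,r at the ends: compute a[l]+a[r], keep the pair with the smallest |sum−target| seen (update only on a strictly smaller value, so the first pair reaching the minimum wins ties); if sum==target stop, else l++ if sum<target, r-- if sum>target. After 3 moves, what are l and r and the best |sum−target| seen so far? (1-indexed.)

[1,15] -13+32=19 d=2 * → r--
[1,14] -13+25=12 d=5 → l++
[2,14] -12+25=13 d=4 → l++

l=3, r=14, best |Δ|=2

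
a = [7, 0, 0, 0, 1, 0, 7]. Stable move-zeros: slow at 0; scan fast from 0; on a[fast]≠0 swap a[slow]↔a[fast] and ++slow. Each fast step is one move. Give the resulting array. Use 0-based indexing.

[7, 1, 7, 0, 0, 0, 0]

(s=0,f=0) a[fast]=7≠0 swap→a[0]=7 → slow++,fast++
(s=1,f=1) a[fast]=0 → fast++
(s=1,f=2) a[fast]=0 → fast++
(s=1,f=3) a[fast]=0 → fast++
(s=1,f=4) a[fast]=1≠0 swap→a[1]=1 → slow++,fast++
(s=2,f=5) a[fast]=0 → fast++
(s=2,f=6) a[fast]=7≠0 swap→a[2]=7 → slow++,fast++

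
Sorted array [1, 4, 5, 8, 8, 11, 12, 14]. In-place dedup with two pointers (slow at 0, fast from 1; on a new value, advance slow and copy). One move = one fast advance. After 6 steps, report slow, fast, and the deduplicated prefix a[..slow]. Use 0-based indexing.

(s=0,f=1) a[fast]=4≠a[slow]=1 write a[1]=4 → slow++,fast++
(s=1,f=2) a[fast]=5≠a[slow]=4 write a[2]=5 → slow++,fast++
(s=2,f=3) a[fast]=8≠a[slow]=5 write a[3]=8 → slow++,fast++
(s=3,f=4) a[fast]=8=a[slow] dup → fast++
(s=3,f=5) a[fast]=11≠a[slow]=8 write a[4]=11 → slow++,fast++
(s=4,f=6) a[fast]=12≠a[slow]=11 write a[5]=12 → slow++,fast++

slow=5, fast=7, prefix=[1, 4, 5, 8, 11, 12]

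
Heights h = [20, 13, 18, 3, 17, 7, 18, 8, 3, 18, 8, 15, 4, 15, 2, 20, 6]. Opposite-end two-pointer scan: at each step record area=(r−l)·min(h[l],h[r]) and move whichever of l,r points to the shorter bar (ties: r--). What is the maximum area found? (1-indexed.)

max area = 300

l=1 r=17: min(20,6)*16=96 best=96 *, r--
l=1 r=16: min(20,20)*15=300 best=300 *, r--
l=1 r=15: min(20,2)*14=28 best=300, r--
l=1 r=14: min(20,15)*13=195 best=300, r--
l=1 r=13: min(20,4)*12=48 best=300, r--
l=1 r=12: min(20,15)*11=165 best=300, r--
l=1 r=11: min(20,8)*10=80 best=300, r--
l=1 r=10: min(20,18)*9=162 best=300, r--
l=1 r=9: min(20,3)*8=24 best=300, r--
l=1 r=8: min(20,8)*7=56 best=300, r--
l=1 r=7: min(20,18)*6=108 best=300, r--
l=1 r=6: min(20,7)*5=35 best=300, r--
l=1 r=5: min(20,17)*4=68 best=300, r--
l=1 r=4: min(20,3)*3=9 best=300, r--
l=1 r=3: min(20,18)*2=36 best=300, r--
l=1 r=2: min(20,13)*1=13 best=300, r--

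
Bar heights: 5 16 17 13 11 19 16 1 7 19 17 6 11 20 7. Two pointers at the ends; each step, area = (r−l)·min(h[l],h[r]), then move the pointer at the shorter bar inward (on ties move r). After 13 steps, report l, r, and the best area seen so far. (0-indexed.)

l=0 r=14: min(5,7)*14=70 best=70 *, l++
l=1 r=14: min(16,7)*13=91 best=91 *, r--
l=1 r=13: min(16,20)*12=192 best=192 *, l++
l=2 r=13: min(17,20)*11=187 best=192, l++
l=3 r=13: min(13,20)*10=130 best=192, l++
l=4 r=13: min(11,20)*9=99 best=192, l++
l=5 r=13: min(19,20)*8=152 best=192, l++
l=6 r=13: min(16,20)*7=112 best=192, l++
l=7 r=13: min(1,20)*6=6 best=192, l++
l=8 r=13: min(7,20)*5=35 best=192, l++
l=9 r=13: min(19,20)*4=76 best=192, l++
l=10 r=13: min(17,20)*3=51 best=192, l++
l=11 r=13: min(6,20)*2=12 best=192, l++

l=12, r=13, best area=192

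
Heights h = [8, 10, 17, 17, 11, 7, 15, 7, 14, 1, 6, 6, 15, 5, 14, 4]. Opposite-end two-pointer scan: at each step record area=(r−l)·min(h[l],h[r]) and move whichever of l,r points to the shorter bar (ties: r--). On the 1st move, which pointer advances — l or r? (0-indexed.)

r

l=0 r=15: min(8,4)*15=60 best=60 *, r--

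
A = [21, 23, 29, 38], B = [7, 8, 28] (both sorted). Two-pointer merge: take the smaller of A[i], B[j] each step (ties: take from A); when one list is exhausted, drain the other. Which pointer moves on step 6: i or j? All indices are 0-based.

i

[i=0,j=0] A[i]=21>B[j]=7 take 7 → j++
[i=0,j=1] A[i]=21>B[j]=8 take 8 → j++
[i=0,j=2] A[i]=21<=B[j]=28 take 21 → i++
[i=1,j=2] A[i]=23<=B[j]=28 take 23 → i++
[i=2,j=2] A[i]=29>B[j]=28 take 28 → j++
[i=2,j=3] B done, take A[i]=29 → i++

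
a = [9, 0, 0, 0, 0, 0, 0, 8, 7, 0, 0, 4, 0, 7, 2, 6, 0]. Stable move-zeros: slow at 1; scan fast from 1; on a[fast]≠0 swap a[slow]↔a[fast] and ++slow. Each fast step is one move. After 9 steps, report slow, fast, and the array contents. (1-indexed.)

slow=4, fast=10, a=[9, 8, 7, 0, 0, 0, 0, 0, 0, 0, 0, 4, 0, 7, 2, 6, 0]

(s=1,f=1) a[fast]=9≠0 swap→a[1]=9 → slow++,fast++
(s=2,f=2) a[fast]=0 → fast++
(s=2,f=3) a[fast]=0 → fast++
(s=2,f=4) a[fast]=0 → fast++
(s=2,f=5) a[fast]=0 → fast++
(s=2,f=6) a[fast]=0 → fast++
(s=2,f=7) a[fast]=0 → fast++
(s=2,f=8) a[fast]=8≠0 swap→a[2]=8 → slow++,fast++
(s=3,f=9) a[fast]=7≠0 swap→a[3]=7 → slow++,fast++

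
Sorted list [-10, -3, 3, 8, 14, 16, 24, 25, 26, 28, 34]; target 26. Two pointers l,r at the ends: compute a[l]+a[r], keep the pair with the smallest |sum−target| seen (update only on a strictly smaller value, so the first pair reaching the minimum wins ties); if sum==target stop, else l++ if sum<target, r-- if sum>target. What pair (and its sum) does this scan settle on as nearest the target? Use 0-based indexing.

pair (-3, 28) with sum 25 (|Δ|=1)

[0,10] -10+34=24 d=2 * → l++
[1,10] -3+34=31 d=5 → r--
[1,9] -3+28=25 d=1 * → l++
[2,9] 3+28=31 d=5 → r--
[2,8] 3+26=29 d=3 → r--
[2,7] 3+25=28 d=2 → r--
[2,6] 3+24=27 d=1 → r--
[2,5] 3+16=19 d=7 → l++
[3,5] 8+16=24 d=2 → l++
[4,5] 14+16=30 d=4 → r--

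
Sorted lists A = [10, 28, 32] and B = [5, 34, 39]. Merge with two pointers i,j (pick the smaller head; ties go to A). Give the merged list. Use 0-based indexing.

[5, 10, 28, 32, 34, 39]

[i=0,j=0] A[i]=10>B[j]=5 take 5 → j++
[i=0,j=1] A[i]=10<=B[j]=34 take 10 → i++
[i=1,j=1] A[i]=28<=B[j]=34 take 28 → i++
[i=2,j=1] A[i]=32<=B[j]=34 take 32 → i++
[i=3,j=1] A done, take B[j]=34 → j++
[i=3,j=2] A done, take B[j]=39 → j++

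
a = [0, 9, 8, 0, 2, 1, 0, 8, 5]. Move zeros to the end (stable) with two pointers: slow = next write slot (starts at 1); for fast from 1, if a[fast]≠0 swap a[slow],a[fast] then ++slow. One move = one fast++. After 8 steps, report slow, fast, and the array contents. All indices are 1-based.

slow=1 fast=1: a[fast]=0, fast++
slow=1 fast=2: a[fast]=9≠0 swap→a[1]=9, slow++,fast++
slow=2 fast=3: a[fast]=8≠0 swap→a[2]=8, slow++,fast++
slow=3 fast=4: a[fast]=0, fast++
slow=3 fast=5: a[fast]=2≠0 swap→a[3]=2, slow++,fast++
slow=4 fast=6: a[fast]=1≠0 swap→a[4]=1, slow++,fast++
slow=5 fast=7: a[fast]=0, fast++
slow=5 fast=8: a[fast]=8≠0 swap→a[5]=8, slow++,fast++

slow=6, fast=9, a=[9, 8, 2, 1, 8, 0, 0, 0, 5]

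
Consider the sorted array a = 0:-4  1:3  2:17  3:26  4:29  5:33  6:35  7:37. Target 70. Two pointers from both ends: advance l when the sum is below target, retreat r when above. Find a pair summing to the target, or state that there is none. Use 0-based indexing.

l=0 r=7: -4+37=33 <70, l++
l=1 r=7: 3+37=40 <70, l++
l=2 r=7: 17+37=54 <70, l++
l=3 r=7: 26+37=63 <70, l++
l=4 r=7: 29+37=66 <70, l++
l=5 r=7: 33+37=70, found

(33, 37)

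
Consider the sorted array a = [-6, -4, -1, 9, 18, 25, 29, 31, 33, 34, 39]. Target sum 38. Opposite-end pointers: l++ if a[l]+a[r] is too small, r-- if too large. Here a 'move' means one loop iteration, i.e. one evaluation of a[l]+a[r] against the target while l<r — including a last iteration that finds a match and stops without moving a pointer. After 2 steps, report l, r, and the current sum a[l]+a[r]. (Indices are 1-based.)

l=1 r=11: -6+39=33 <38, l++
l=2 r=11: -4+39=35 <38, l++

l=3, r=11, sum=38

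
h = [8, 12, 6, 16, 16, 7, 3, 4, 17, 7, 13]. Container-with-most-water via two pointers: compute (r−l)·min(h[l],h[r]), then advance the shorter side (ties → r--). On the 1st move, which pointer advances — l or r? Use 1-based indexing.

[1,11] min(8,13)*10=80 best=80 * → l++

l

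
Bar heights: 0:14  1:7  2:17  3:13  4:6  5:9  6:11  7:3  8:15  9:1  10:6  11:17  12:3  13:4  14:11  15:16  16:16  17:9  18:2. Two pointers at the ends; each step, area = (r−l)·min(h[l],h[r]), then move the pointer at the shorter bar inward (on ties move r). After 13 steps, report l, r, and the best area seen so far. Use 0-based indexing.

[0,18] min(14,2)*18=36 best=36 * → r--
[0,17] min(14,9)*17=153 best=153 * → r--
[0,16] min(14,16)*16=224 best=224 * → l++
[1,16] min(7,16)*15=105 best=224 → l++
[2,16] min(17,16)*14=224 best=224 → r--
[2,15] min(17,16)*13=208 best=224 → r--
[2,14] min(17,11)*12=132 best=224 → r--
[2,13] min(17,4)*11=44 best=224 → r--
[2,12] min(17,3)*10=30 best=224 → r--
[2,11] min(17,17)*9=153 best=224 → r--
[2,10] min(17,6)*8=48 best=224 → r--
[2,9] min(17,1)*7=7 best=224 → r--
[2,8] min(17,15)*6=90 best=224 → r--

l=2, r=7, best area=224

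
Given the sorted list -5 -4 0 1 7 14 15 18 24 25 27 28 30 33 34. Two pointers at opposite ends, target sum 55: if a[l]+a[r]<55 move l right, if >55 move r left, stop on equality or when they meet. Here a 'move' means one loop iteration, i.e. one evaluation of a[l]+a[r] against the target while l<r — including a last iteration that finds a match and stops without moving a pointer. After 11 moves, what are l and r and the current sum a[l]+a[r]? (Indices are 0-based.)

[0,14] -5+34=29 <55 → l++
[1,14] -4+34=30 <55 → l++
[2,14] 0+34=34 <55 → l++
[3,14] 1+34=35 <55 → l++
[4,14] 7+34=41 <55 → l++
[5,14] 14+34=48 <55 → l++
[6,14] 15+34=49 <55 → l++
[7,14] 18+34=52 <55 → l++
[8,14] 24+34=58 >55 → r--
[8,13] 24+33=57 >55 → r--
[8,12] 24+30=54 <55 → l++

l=9, r=12, sum=55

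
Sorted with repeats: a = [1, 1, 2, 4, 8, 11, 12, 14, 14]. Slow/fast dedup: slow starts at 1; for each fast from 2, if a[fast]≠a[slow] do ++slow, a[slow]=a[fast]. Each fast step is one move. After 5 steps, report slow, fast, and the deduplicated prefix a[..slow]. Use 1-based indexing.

slow=1 fast=2: a[fast]=1=a[slow] dup, fast++
slow=1 fast=3: a[fast]=2≠a[slow]=1 write a[2]=2, slow++,fast++
slow=2 fast=4: a[fast]=4≠a[slow]=2 write a[3]=4, slow++,fast++
slow=3 fast=5: a[fast]=8≠a[slow]=4 write a[4]=8, slow++,fast++
slow=4 fast=6: a[fast]=11≠a[slow]=8 write a[5]=11, slow++,fast++

slow=5, fast=7, prefix=[1, 2, 4, 8, 11]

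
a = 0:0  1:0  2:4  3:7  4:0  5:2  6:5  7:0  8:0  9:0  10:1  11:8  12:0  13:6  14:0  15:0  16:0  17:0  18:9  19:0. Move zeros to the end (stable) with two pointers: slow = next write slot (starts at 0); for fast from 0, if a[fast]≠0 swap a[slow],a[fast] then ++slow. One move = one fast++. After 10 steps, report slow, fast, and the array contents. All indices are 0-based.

slow=0 fast=0: a[fast]=0, fast++
slow=0 fast=1: a[fast]=0, fast++
slow=0 fast=2: a[fast]=4≠0 swap→a[0]=4, slow++,fast++
slow=1 fast=3: a[fast]=7≠0 swap→a[1]=7, slow++,fast++
slow=2 fast=4: a[fast]=0, fast++
slow=2 fast=5: a[fast]=2≠0 swap→a[2]=2, slow++,fast++
slow=3 fast=6: a[fast]=5≠0 swap→a[3]=5, slow++,fast++
slow=4 fast=7: a[fast]=0, fast++
slow=4 fast=8: a[fast]=0, fast++
slow=4 fast=9: a[fast]=0, fast++

slow=4, fast=10, a=[4, 7, 2, 5, 0, 0, 0, 0, 0, 0, 1, 8, 0, 6, 0, 0, 0, 0, 9, 0]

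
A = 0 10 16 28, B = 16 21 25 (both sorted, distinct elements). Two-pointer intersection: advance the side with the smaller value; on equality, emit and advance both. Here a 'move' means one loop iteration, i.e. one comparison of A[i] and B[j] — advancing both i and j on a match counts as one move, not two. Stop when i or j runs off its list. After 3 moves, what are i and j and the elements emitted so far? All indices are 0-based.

i=3, j=1, emitted=[16]

[i=0,j=0] 0<16 → i++
[i=1,j=0] 10<16 → i++
[i=2,j=0] 16==16 emit → i++,j++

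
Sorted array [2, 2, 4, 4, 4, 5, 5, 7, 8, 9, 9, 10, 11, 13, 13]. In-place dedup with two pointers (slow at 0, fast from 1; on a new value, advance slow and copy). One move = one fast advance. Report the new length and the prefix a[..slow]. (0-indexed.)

length 9; prefix = [2, 4, 5, 7, 8, 9, 10, 11, 13]

slow=0 fast=1: a[fast]=2=a[slow] dup, fast++
slow=0 fast=2: a[fast]=4≠a[slow]=2 write a[1]=4, slow++,fast++
slow=1 fast=3: a[fast]=4=a[slow] dup, fast++
slow=1 fast=4: a[fast]=4=a[slow] dup, fast++
slow=1 fast=5: a[fast]=5≠a[slow]=4 write a[2]=5, slow++,fast++
slow=2 fast=6: a[fast]=5=a[slow] dup, fast++
slow=2 fast=7: a[fast]=7≠a[slow]=5 write a[3]=7, slow++,fast++
slow=3 fast=8: a[fast]=8≠a[slow]=7 write a[4]=8, slow++,fast++
slow=4 fast=9: a[fast]=9≠a[slow]=8 write a[5]=9, slow++,fast++
slow=5 fast=10: a[fast]=9=a[slow] dup, fast++
slow=5 fast=11: a[fast]=10≠a[slow]=9 write a[6]=10, slow++,fast++
slow=6 fast=12: a[fast]=11≠a[slow]=10 write a[7]=11, slow++,fast++
slow=7 fast=13: a[fast]=13≠a[slow]=11 write a[8]=13, slow++,fast++
slow=8 fast=14: a[fast]=13=a[slow] dup, fast++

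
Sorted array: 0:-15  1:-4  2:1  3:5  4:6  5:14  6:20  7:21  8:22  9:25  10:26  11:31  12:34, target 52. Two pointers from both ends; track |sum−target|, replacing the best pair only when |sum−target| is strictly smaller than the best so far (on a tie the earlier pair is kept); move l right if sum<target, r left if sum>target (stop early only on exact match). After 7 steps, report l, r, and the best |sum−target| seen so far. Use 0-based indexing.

l=0 r=12: -15+34=19 d=33 *, l++
l=1 r=12: -4+34=30 d=22 *, l++
l=2 r=12: 1+34=35 d=17 *, l++
l=3 r=12: 5+34=39 d=13 *, l++
l=4 r=12: 6+34=40 d=12 *, l++
l=5 r=12: 14+34=48 d=4 *, l++
l=6 r=12: 20+34=54 d=2 *, r--

l=6, r=11, best |Δ|=2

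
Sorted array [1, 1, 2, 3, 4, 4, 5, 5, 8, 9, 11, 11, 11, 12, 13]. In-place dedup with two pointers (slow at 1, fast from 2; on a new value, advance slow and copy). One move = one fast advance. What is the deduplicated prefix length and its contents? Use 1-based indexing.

length 10; prefix = [1, 2, 3, 4, 5, 8, 9, 11, 12, 13]

(s=1,f=2) a[fast]=1=a[slow] dup → fast++
(s=1,f=3) a[fast]=2≠a[slow]=1 write a[2]=2 → slow++,fast++
(s=2,f=4) a[fast]=3≠a[slow]=2 write a[3]=3 → slow++,fast++
(s=3,f=5) a[fast]=4≠a[slow]=3 write a[4]=4 → slow++,fast++
(s=4,f=6) a[fast]=4=a[slow] dup → fast++
(s=4,f=7) a[fast]=5≠a[slow]=4 write a[5]=5 → slow++,fast++
(s=5,f=8) a[fast]=5=a[slow] dup → fast++
(s=5,f=9) a[fast]=8≠a[slow]=5 write a[6]=8 → slow++,fast++
(s=6,f=10) a[fast]=9≠a[slow]=8 write a[7]=9 → slow++,fast++
(s=7,f=11) a[fast]=11≠a[slow]=9 write a[8]=11 → slow++,fast++
(s=8,f=12) a[fast]=11=a[slow] dup → fast++
(s=8,f=13) a[fast]=11=a[slow] dup → fast++
(s=8,f=14) a[fast]=12≠a[slow]=11 write a[9]=12 → slow++,fast++
(s=9,f=15) a[fast]=13≠a[slow]=12 write a[10]=13 → slow++,fast++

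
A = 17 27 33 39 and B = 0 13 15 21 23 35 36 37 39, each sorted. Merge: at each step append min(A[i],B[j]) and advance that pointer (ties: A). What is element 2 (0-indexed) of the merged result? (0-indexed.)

[i=0,j=0] A[i]=17>B[j]=0 take 0 → j++
[i=0,j=1] A[i]=17>B[j]=13 take 13 → j++
[i=0,j=2] A[i]=17>B[j]=15 take 15 → j++
[i=0,j=3] A[i]=17<=B[j]=21 take 17 → i++
[i=1,j=3] A[i]=27>B[j]=21 take 21 → j++
[i=1,j=4] A[i]=27>B[j]=23 take 23 → j++
[i=1,j=5] A[i]=27<=B[j]=35 take 27 → i++
[i=2,j=5] A[i]=33<=B[j]=35 take 33 → i++
[i=3,j=5] A[i]=39>B[j]=35 take 35 → j++
[i=3,j=6] A[i]=39>B[j]=36 take 36 → j++
[i=3,j=7] A[i]=39>B[j]=37 take 37 → j++
[i=3,j=8] A[i]=39<=B[j]=39 take 39 → i++
[i=4,j=8] A done, take B[j]=39 → j++

merged[2] = 15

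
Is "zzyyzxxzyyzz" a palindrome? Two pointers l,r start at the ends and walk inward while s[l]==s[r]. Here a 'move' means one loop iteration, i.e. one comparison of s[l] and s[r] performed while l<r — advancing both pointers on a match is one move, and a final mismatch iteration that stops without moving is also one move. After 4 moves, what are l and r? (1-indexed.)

l=1 r=12: 'z'=='z', l++,r--
l=2 r=11: 'z'=='z', l++,r--
l=3 r=10: 'y'=='y', l++,r--
l=4 r=9: 'y'=='y', l++,r--

l=5, r=8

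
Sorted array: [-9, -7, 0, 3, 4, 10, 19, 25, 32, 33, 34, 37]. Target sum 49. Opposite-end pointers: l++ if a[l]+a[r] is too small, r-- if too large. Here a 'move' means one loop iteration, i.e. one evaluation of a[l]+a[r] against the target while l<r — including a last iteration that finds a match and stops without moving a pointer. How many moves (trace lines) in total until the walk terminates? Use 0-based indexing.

11 moves

[0,11] -9+37=28 <49 → l++
[1,11] -7+37=30 <49 → l++
[2,11] 0+37=37 <49 → l++
[3,11] 3+37=40 <49 → l++
[4,11] 4+37=41 <49 → l++
[5,11] 10+37=47 <49 → l++
[6,11] 19+37=56 >49 → r--
[6,10] 19+34=53 >49 → r--
[6,9] 19+33=52 >49 → r--
[6,8] 19+32=51 >49 → r--
[6,7] 19+25=44 <49 → l++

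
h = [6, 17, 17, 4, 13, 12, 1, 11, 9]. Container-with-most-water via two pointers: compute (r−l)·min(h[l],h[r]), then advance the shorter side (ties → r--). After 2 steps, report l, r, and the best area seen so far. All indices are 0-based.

l=0 r=8: min(6,9)*8=48 best=48 *, l++
l=1 r=8: min(17,9)*7=63 best=63 *, r--

l=1, r=7, best area=63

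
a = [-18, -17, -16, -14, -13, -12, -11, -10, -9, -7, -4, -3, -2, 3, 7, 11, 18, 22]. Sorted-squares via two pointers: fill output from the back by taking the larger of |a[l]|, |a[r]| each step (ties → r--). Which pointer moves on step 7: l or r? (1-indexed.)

l=1 r=18: |-18|<=|22| out[18]=484, r--
l=1 r=17: |-18|<=|18| out[17]=324, r--
l=1 r=16: |-18|>|11| out[16]=324, l++
l=2 r=16: |-17|>|11| out[15]=289, l++
l=3 r=16: |-16|>|11| out[14]=256, l++
l=4 r=16: |-14|>|11| out[13]=196, l++
l=5 r=16: |-13|>|11| out[12]=169, l++

l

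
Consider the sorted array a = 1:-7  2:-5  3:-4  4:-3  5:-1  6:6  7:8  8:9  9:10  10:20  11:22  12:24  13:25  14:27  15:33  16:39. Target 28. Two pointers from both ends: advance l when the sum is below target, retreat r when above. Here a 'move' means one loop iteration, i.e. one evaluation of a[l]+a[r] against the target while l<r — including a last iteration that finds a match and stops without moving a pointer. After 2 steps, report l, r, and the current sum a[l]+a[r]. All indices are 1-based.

l=1 r=16: -7+39=32 >28, r--
l=1 r=15: -7+33=26 <28, l++

l=2, r=15, sum=28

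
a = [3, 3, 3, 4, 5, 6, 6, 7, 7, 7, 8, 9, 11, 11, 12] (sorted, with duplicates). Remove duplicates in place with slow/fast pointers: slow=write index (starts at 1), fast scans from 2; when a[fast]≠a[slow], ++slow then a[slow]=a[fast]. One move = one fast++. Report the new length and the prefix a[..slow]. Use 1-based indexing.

slow=1 fast=2: a[fast]=3=a[slow] dup, fast++
slow=1 fast=3: a[fast]=3=a[slow] dup, fast++
slow=1 fast=4: a[fast]=4≠a[slow]=3 write a[2]=4, slow++,fast++
slow=2 fast=5: a[fast]=5≠a[slow]=4 write a[3]=5, slow++,fast++
slow=3 fast=6: a[fast]=6≠a[slow]=5 write a[4]=6, slow++,fast++
slow=4 fast=7: a[fast]=6=a[slow] dup, fast++
slow=4 fast=8: a[fast]=7≠a[slow]=6 write a[5]=7, slow++,fast++
slow=5 fast=9: a[fast]=7=a[slow] dup, fast++
slow=5 fast=10: a[fast]=7=a[slow] dup, fast++
slow=5 fast=11: a[fast]=8≠a[slow]=7 write a[6]=8, slow++,fast++
slow=6 fast=12: a[fast]=9≠a[slow]=8 write a[7]=9, slow++,fast++
slow=7 fast=13: a[fast]=11≠a[slow]=9 write a[8]=11, slow++,fast++
slow=8 fast=14: a[fast]=11=a[slow] dup, fast++
slow=8 fast=15: a[fast]=12≠a[slow]=11 write a[9]=12, slow++,fast++

length 9; prefix = [3, 4, 5, 6, 7, 8, 9, 11, 12]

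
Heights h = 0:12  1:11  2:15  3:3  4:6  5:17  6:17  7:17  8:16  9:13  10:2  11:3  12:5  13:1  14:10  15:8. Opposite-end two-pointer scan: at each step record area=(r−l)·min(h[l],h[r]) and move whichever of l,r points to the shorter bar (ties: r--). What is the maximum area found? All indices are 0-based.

l=0 r=15: min(12,8)*15=120 best=120 *, r--
l=0 r=14: min(12,10)*14=140 best=140 *, r--
l=0 r=13: min(12,1)*13=13 best=140, r--
l=0 r=12: min(12,5)*12=60 best=140, r--
l=0 r=11: min(12,3)*11=33 best=140, r--
l=0 r=10: min(12,2)*10=20 best=140, r--
l=0 r=9: min(12,13)*9=108 best=140, l++
l=1 r=9: min(11,13)*8=88 best=140, l++
l=2 r=9: min(15,13)*7=91 best=140, r--
l=2 r=8: min(15,16)*6=90 best=140, l++
l=3 r=8: min(3,16)*5=15 best=140, l++
l=4 r=8: min(6,16)*4=24 best=140, l++
l=5 r=8: min(17,16)*3=48 best=140, r--
l=5 r=7: min(17,17)*2=34 best=140, r--
l=5 r=6: min(17,17)*1=17 best=140, r--

max area = 140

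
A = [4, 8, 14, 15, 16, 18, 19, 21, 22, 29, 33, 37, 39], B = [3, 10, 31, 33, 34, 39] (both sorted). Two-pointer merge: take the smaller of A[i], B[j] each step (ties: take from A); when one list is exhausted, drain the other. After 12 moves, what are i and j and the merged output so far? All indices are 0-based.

i=10, j=2, merged so far=[3, 4, 8, 10, 14, 15, 16, 18, 19, 21, 22, 29]

[i=0,j=0] A[i]=4>B[j]=3 take 3 → j++
[i=0,j=1] A[i]=4<=B[j]=10 take 4 → i++
[i=1,j=1] A[i]=8<=B[j]=10 take 8 → i++
[i=2,j=1] A[i]=14>B[j]=10 take 10 → j++
[i=2,j=2] A[i]=14<=B[j]=31 take 14 → i++
[i=3,j=2] A[i]=15<=B[j]=31 take 15 → i++
[i=4,j=2] A[i]=16<=B[j]=31 take 16 → i++
[i=5,j=2] A[i]=18<=B[j]=31 take 18 → i++
[i=6,j=2] A[i]=19<=B[j]=31 take 19 → i++
[i=7,j=2] A[i]=21<=B[j]=31 take 21 → i++
[i=8,j=2] A[i]=22<=B[j]=31 take 22 → i++
[i=9,j=2] A[i]=29<=B[j]=31 take 29 → i++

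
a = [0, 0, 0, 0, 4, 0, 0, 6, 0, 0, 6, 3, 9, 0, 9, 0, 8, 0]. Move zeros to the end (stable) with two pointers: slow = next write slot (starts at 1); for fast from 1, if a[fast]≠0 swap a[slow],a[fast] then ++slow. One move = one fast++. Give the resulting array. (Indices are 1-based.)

(s=1,f=1) a[fast]=0 → fast++
(s=1,f=2) a[fast]=0 → fast++
(s=1,f=3) a[fast]=0 → fast++
(s=1,f=4) a[fast]=0 → fast++
(s=1,f=5) a[fast]=4≠0 swap→a[1]=4 → slow++,fast++
(s=2,f=6) a[fast]=0 → fast++
(s=2,f=7) a[fast]=0 → fast++
(s=2,f=8) a[fast]=6≠0 swap→a[2]=6 → slow++,fast++
(s=3,f=9) a[fast]=0 → fast++
(s=3,f=10) a[fast]=0 → fast++
(s=3,f=11) a[fast]=6≠0 swap→a[3]=6 → slow++,fast++
(s=4,f=12) a[fast]=3≠0 swap→a[4]=3 → slow++,fast++
(s=5,f=13) a[fast]=9≠0 swap→a[5]=9 → slow++,fast++
(s=6,f=14) a[fast]=0 → fast++
(s=6,f=15) a[fast]=9≠0 swap→a[6]=9 → slow++,fast++
(s=7,f=16) a[fast]=0 → fast++
(s=7,f=17) a[fast]=8≠0 swap→a[7]=8 → slow++,fast++
(s=8,f=18) a[fast]=0 → fast++

[4, 6, 6, 3, 9, 9, 8, 0, 0, 0, 0, 0, 0, 0, 0, 0, 0, 0]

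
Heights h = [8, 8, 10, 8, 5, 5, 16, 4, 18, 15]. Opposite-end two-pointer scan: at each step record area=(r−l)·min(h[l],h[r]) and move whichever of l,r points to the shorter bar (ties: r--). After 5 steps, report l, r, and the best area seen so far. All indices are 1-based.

[1,10] min(8,15)*9=72 best=72 * → l++
[2,10] min(8,15)*8=64 best=72 → l++
[3,10] min(10,15)*7=70 best=72 → l++
[4,10] min(8,15)*6=48 best=72 → l++
[5,10] min(5,15)*5=25 best=72 → l++

l=6, r=10, best area=72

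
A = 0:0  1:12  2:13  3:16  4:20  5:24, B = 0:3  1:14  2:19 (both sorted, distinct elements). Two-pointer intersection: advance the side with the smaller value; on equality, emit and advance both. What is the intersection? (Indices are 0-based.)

[i=0,j=0] 0<3 → i++
[i=1,j=0] 12>3 → j++
[i=1,j=1] 12<14 → i++
[i=2,j=1] 13<14 → i++
[i=3,j=1] 16>14 → j++
[i=3,j=2] 16<19 → i++
[i=4,j=2] 20>19 → j++

intersection = []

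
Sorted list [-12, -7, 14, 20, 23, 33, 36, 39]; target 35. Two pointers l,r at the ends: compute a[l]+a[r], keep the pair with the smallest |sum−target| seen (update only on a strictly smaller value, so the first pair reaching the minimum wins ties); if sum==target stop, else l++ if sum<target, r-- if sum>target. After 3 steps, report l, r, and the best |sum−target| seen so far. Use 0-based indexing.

[0,7] -12+39=27 d=8 * → l++
[1,7] -7+39=32 d=3 * → l++
[2,7] 14+39=53 d=18 → r--

l=2, r=6, best |Δ|=3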